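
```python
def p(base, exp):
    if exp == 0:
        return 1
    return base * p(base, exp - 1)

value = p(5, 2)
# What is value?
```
Call trace:
p(base=5, exp=2)
  p(base=5, exp=1)
    p(base=5, exp=0)
    -> return 1
  -> return 5
-> return 25

Final answer: 25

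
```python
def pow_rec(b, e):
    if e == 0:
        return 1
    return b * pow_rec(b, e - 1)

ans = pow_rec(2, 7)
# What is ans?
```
Call trace:
pow_rec(b=2, e=7)
  pow_rec(b=2, e=6)
    pow_rec(b=2, e=5)
      pow_rec(b=2, e=4)
        pow_rec(b=2, e=3)
          pow_rec(b=2, e=2)
            pow_rec(b=2, e=1)
              pow_rec(b=2, e=0)
              -> return 1
            -> return 2
          -> return 4
        -> return 8
      -> return 16
    -> return 32
  -> return 64
-> return 128

Final answer: 128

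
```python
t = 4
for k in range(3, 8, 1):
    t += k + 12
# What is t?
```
Trace:
  t=4
  t=19, k=3
  t=35, k=4
  t=52, k=5
  t=70, k=6
  t=89, k=7

Final answer: 89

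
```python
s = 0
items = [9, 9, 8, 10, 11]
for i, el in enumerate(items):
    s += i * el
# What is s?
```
Trace:
  s=0
  s=0, i=0, el=9
  s=9, i=1, el=9
  s=25, i=2, el=8
  s=55, i=3, el=10
  s=99, i=4, el=11

Final answer: 99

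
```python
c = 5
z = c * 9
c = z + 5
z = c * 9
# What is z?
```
Trace:
  c=5
  c=5, z=45
  c=50, z=45
  c=50, z=450

Final answer: 450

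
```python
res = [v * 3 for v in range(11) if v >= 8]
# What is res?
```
Trace:
  v=0
  v=1
  v=2
  v=3
  v=4
  v=5
  v=6
  v=7
  v=8
  v=9
  v=10
  res=[24, 27, 30]

Final answer: [24, 27, 30]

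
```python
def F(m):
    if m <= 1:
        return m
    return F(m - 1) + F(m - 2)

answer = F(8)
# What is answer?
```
Call trace (a repeated sub-call is expanded the first time; later identical calls just restate its return value):
F(m=8)
  F(m=7)
    F(m=6)
      F(m=5)
        F(m=4)
          F(m=3)
            F(m=2)
              F(m=1)
              -> return 1
              F(m=0)
              -> return 0
            -> return 1
            F(m=1)
            -> return 1
          -> return 2
          F(m=2) -> return 1  (same call as traced above)
        -> return 3
        F(m=3) -> return 2  (same call as traced above)
      -> return 5
      F(m=4) -> return 3  (same call as traced above)
    -> return 8
    F(m=5) -> return 5  (same call as traced above)
  -> return 13
  F(m=6) -> return 8  (same call as traced above)
-> return 21

Final answer: 21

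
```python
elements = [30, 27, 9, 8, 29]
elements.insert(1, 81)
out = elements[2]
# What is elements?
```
Trace:
  elements=[30, 27, 9, 8, 29]
  elements=[30, 81, 27, 9, 8, 29]
  elements=[30, 81, 27, 9, 8, 29], out=27

Final answer: [30, 81, 27, 9, 8, 29]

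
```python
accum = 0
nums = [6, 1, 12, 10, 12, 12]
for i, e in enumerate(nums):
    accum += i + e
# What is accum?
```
Trace:
  accum=0
  accum=6, i=0, e=6
  accum=8, i=1, e=1
  accum=22, i=2, e=12
  accum=35, i=3, e=10
  accum=51, i=4, e=12
  accum=68, i=5, e=12

Final answer: 68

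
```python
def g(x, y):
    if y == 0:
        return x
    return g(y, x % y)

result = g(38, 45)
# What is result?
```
Call trace:
g(x=38, y=45)
  g(x=45, y=38)
    g(x=38, y=7)
      g(x=7, y=3)
        g(x=3, y=1)
          g(x=1, y=0)
          -> return 1
        -> return 1
      -> return 1
    -> return 1
  -> return 1
-> return 1

Final answer: 1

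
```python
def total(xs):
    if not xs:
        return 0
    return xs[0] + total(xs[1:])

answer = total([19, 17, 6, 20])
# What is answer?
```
Call trace:
total(xs=[19, 17, 6, 20])
  total(xs=[17, 6, 20])
    total(xs=[6, 20])
      total(xs=[20])
        total(xs=[])
        -> return 0
      -> return 20
    -> return 26
  -> return 43
-> return 62

Final answer: 62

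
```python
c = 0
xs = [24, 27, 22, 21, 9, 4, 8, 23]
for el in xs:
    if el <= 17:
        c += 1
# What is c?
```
Trace:
  c=0
  c=0, el=24
  c=0, el=27
  c=0, el=22
  c=0, el=21
  c=1, el=9
  c=2, el=4
  c=3, el=8
  c=3, el=23

Final answer: 3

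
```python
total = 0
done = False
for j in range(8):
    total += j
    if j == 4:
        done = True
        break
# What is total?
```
Trace:
  total=0
  total=0, done=False
  total=0, done=False, j=0
  total=1, done=False, j=1
  total=3, done=False, j=2
  total=6, done=False, j=3
  total=10, done=True, j=4

Final answer: 10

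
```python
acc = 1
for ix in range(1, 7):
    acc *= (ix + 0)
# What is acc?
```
Trace:
  acc=1
  acc=1, ix=1
  acc=2, ix=2
  acc=6, ix=3
  acc=24, ix=4
  acc=120, ix=5
  acc=720, ix=6

Final answer: 720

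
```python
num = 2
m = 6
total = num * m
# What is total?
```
Trace:
  num=2
  num=2, m=6
  num=2, m=6, total=12

Final answer: 12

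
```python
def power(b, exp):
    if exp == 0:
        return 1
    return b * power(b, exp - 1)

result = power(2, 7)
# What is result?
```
Call trace:
power(b=2, exp=7)
  power(b=2, exp=6)
    power(b=2, exp=5)
      power(b=2, exp=4)
        power(b=2, exp=3)
          power(b=2, exp=2)
            power(b=2, exp=1)
              power(b=2, exp=0)
              -> return 1
            -> return 2
          -> return 4
        -> return 8
      -> return 16
    -> return 32
  -> return 64
-> return 128

Final answer: 128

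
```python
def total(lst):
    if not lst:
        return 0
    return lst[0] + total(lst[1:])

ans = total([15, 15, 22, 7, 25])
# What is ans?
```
Call trace:
total(lst=[15, 15, 22, 7, 25])
  total(lst=[15, 22, 7, 25])
    total(lst=[22, 7, 25])
      total(lst=[7, 25])
        total(lst=[25])
          total(lst=[])
          -> return 0
        -> return 25
      -> return 32
    -> return 54
  -> return 69
-> return 84

Final answer: 84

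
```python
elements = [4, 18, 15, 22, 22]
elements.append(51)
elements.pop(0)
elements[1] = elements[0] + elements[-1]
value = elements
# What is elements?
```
Trace:
  elements=[4, 18, 15, 22, 22]
  elements=[4, 18, 15, 22, 22, 51]
  elements=[18, 15, 22, 22, 51]
  elements=[18, 69, 22, 22, 51]
  elements=[18, 69, 22, 22, 51], value=[18, 69, 22, 22, 51]

Final answer: [18, 69, 22, 22, 51]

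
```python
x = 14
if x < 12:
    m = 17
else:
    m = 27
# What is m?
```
Trace:
  x=14
  x=14, m=27

Final answer: 27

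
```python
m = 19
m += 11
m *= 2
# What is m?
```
Trace:
  m=19
  m=30
  m=60

Final answer: 60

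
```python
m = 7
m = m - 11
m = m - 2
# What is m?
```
Trace:
  m=7
  m=-4
  m=-6

Final answer: -6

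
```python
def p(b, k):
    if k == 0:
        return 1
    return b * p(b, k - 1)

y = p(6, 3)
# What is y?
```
Call trace:
p(b=6, k=3)
  p(b=6, k=2)
    p(b=6, k=1)
      p(b=6, k=0)
      -> return 1
    -> return 6
  -> return 36
-> return 216

Final answer: 216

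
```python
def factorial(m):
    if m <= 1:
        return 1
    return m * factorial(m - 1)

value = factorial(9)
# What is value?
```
Call trace:
factorial(m=9)
  factorial(m=8)
    factorial(m=7)
      factorial(m=6)
        factorial(m=5)
          factorial(m=4)
            factorial(m=3)
              factorial(m=2)
                factorial(m=1)
                -> return 1
              -> return 2
            -> return 6
          -> return 24
        -> return 120
      -> return 720
    -> return 5040
  -> return 40320
-> return 362880

Final answer: 362880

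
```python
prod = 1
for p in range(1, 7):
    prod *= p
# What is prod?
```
Trace:
  prod=1
  prod=1, p=1
  prod=2, p=2
  prod=6, p=3
  prod=24, p=4
  prod=120, p=5
  prod=720, p=6

Final answer: 720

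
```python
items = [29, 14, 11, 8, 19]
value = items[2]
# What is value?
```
Trace:
  items=[29, 14, 11, 8, 19]
  items=[29, 14, 11, 8, 19], value=11

Final answer: 11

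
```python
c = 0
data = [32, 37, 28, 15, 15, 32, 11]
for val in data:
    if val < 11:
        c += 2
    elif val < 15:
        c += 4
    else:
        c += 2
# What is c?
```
Trace:
  c=0
  c=2, val=32
  c=4, val=37
  c=6, val=28
  c=8, val=15
  c=10, val=15
  c=12, val=32
  c=16, val=11

Final answer: 16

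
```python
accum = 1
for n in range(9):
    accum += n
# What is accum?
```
Trace:
  accum=1
  accum=1, n=0
  accum=2, n=1
  accum=4, n=2
  accum=7, n=3
  accum=11, n=4
  accum=16, n=5
  accum=22, n=6
  accum=29, n=7
  accum=37, n=8

Final answer: 37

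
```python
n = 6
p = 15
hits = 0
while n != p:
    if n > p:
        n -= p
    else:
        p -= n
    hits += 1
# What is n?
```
Trace:
  n=6
  n=6, p=15
  n=6, p=15, hits=0
  n=6, p=9, hits=1
  n=6, p=3, hits=2
  n=3, p=3, hits=3

Final answer: 3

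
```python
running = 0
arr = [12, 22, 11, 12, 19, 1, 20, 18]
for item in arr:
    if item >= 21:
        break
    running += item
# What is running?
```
Trace:
  running=0
  running=12, item=12
  running=12, item=22

Final answer: 12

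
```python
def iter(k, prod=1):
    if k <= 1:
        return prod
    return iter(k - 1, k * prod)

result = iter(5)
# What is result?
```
Call trace:
iter(k=5, prod=1)
  iter(k=4, prod=5)
    iter(k=3, prod=20)
      iter(k=2, prod=60)
        iter(k=1, prod=120)
        -> return 120
      -> return 120
    -> return 120
  -> return 120
-> return 120

Final answer: 120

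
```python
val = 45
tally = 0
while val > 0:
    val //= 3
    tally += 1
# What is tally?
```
Trace:
  val=45
  val=45, tally=0
  val=15, tally=1
  val=5, tally=2
  val=1, tally=3
  val=0, tally=4

Final answer: 4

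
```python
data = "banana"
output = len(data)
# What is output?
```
Trace:
  data='banana'
  data='banana', output=6

Final answer: 6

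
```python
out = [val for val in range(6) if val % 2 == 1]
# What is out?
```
Trace:
  val=0
  val=1
  val=2
  val=3
  val=4
  val=5
  out=[1, 3, 5]

Final answer: [1, 3, 5]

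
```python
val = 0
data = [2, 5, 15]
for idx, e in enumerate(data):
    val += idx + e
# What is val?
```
Trace:
  val=0
  val=2, idx=0, e=2
  val=8, idx=1, e=5
  val=25, idx=2, e=15

Final answer: 25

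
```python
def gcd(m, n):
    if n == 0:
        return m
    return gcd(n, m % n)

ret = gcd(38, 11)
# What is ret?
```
Call trace:
gcd(m=38, n=11)
  gcd(m=11, n=5)
    gcd(m=5, n=1)
      gcd(m=1, n=0)
      -> return 1
    -> return 1
  -> return 1
-> return 1

Final answer: 1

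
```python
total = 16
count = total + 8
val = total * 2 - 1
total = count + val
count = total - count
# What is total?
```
Trace:
  total=16
  total=16, count=24
  total=16, count=24, val=31
  total=55, count=24, val=31
  total=55, count=31, val=31

Final answer: 55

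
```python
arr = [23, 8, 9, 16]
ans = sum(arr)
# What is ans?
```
Trace:
  arr=[23, 8, 9, 16]
  arr=[23, 8, 9, 16], ans=56

Final answer: 56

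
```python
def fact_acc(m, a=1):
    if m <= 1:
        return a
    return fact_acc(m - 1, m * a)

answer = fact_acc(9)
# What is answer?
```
Call trace:
fact_acc(m=9, a=1)
  fact_acc(m=8, a=9)
    fact_acc(m=7, a=72)
      fact_acc(m=6, a=504)
        fact_acc(m=5, a=3024)
          fact_acc(m=4, a=15120)
            fact_acc(m=3, a=60480)
              fact_acc(m=2, a=181440)
                fact_acc(m=1, a=362880)
                -> return 362880
              -> return 362880
            -> return 362880
          -> return 362880
        -> return 362880
      -> return 362880
    -> return 362880
  -> return 362880
-> return 362880

Final answer: 362880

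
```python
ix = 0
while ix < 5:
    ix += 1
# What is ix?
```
Trace:
  ix=0
  ix=1
  ix=2
  ix=3
  ix=4
  ix=5

Final answer: 5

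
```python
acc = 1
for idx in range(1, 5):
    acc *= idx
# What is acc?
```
Trace:
  acc=1
  acc=1, idx=1
  acc=2, idx=2
  acc=6, idx=3
  acc=24, idx=4

Final answer: 24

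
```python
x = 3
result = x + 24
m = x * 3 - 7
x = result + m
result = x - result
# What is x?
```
Trace:
  x=3
  x=3, result=27
  x=3, result=27, m=2
  x=29, result=27, m=2
  x=29, result=2, m=2

Final answer: 29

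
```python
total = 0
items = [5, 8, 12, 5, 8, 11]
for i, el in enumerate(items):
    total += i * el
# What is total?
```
Trace:
  total=0
  total=0, i=0, el=5
  total=8, i=1, el=8
  total=32, i=2, el=12
  total=47, i=3, el=5
  total=79, i=4, el=8
  total=134, i=5, el=11

Final answer: 134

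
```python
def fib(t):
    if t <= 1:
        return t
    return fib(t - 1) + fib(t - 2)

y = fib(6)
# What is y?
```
Call trace (a repeated sub-call is expanded the first time; later identical calls just restate its return value):
fib(t=6)
  fib(t=5)
    fib(t=4)
      fib(t=3)
        fib(t=2)
          fib(t=1)
          -> return 1
          fib(t=0)
          -> return 0
        -> return 1
        fib(t=1)
        -> return 1
      -> return 2
      fib(t=2) -> return 1  (same call as traced above)
    -> return 3
    fib(t=3) -> return 2  (same call as traced above)
  -> return 5
  fib(t=4) -> return 3  (same call as traced above)
-> return 8

Final answer: 8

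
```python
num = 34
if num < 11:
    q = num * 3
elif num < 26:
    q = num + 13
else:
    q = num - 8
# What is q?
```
Trace:
  num=34
  num=34, q=26

Final answer: 26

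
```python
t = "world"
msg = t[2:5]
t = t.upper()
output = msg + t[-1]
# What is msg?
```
Trace:
  t='world'
  t='world', msg='rld'
  t='WORLD', msg='rld'
  t='WORLD', msg='rld', output='rldD'

Final answer: 'rld'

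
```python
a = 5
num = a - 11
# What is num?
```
Trace:
  a=5
  a=5, num=-6

Final answer: -6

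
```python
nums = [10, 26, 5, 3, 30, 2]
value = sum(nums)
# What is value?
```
Trace:
  nums=[10, 26, 5, 3, 30, 2]
  nums=[10, 26, 5, 3, 30, 2], value=76

Final answer: 76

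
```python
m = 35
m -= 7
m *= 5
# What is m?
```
Trace:
  m=35
  m=28
  m=140

Final answer: 140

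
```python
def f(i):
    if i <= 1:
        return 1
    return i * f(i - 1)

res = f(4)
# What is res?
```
Call trace:
f(i=4)
  f(i=3)
    f(i=2)
      f(i=1)
      -> return 1
    -> return 2
  -> return 6
-> return 24

Final answer: 24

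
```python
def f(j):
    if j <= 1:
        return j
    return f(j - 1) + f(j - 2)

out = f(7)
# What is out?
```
Call trace (a repeated sub-call is expanded the first time; later identical calls just restate its return value):
f(j=7)
  f(j=6)
    f(j=5)
      f(j=4)
        f(j=3)
          f(j=2)
            f(j=1)
            -> return 1
            f(j=0)
            -> return 0
          -> return 1
          f(j=1)
          -> return 1
        -> return 2
        f(j=2) -> return 1  (same call as traced above)
      -> return 3
      f(j=3) -> return 2  (same call as traced above)
    -> return 5
    f(j=4) -> return 3  (same call as traced above)
  -> return 8
  f(j=5) -> return 5  (same call as traced above)
-> return 13

Final answer: 13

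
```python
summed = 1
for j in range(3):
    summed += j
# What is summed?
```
Trace:
  summed=1
  summed=1, j=0
  summed=2, j=1
  summed=4, j=2

Final answer: 4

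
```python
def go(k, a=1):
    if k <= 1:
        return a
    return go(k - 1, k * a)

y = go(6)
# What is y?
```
Call trace:
go(k=6, a=1)
  go(k=5, a=6)
    go(k=4, a=30)
      go(k=3, a=120)
        go(k=2, a=360)
          go(k=1, a=720)
          -> return 720
        -> return 720
      -> return 720
    -> return 720
  -> return 720
-> return 720

Final answer: 720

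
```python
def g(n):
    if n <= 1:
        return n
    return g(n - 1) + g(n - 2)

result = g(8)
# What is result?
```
Call trace (a repeated sub-call is expanded the first time; later identical calls just restate its return value):
g(n=8)
  g(n=7)
    g(n=6)
      g(n=5)
        g(n=4)
          g(n=3)
            g(n=2)
              g(n=1)
              -> return 1
              g(n=0)
              -> return 0
            -> return 1
            g(n=1)
            -> return 1
          -> return 2
          g(n=2) -> return 1  (same call as traced above)
        -> return 3
        g(n=3) -> return 2  (same call as traced above)
      -> return 5
      g(n=4) -> return 3  (same call as traced above)
    -> return 8
    g(n=5) -> return 5  (same call as traced above)
  -> return 13
  g(n=6) -> return 8  (same call as traced above)
-> return 21

Final answer: 21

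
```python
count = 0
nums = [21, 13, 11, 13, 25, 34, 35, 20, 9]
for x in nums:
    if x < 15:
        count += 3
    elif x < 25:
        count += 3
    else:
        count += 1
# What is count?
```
Trace:
  count=0
  count=3, x=21
  count=6, x=13
  count=9, x=11
  count=12, x=13
  count=13, x=25
  count=14, x=34
  count=15, x=35
  count=18, x=20
  count=21, x=9

Final answer: 21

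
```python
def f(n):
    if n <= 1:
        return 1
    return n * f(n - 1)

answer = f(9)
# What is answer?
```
Call trace:
f(n=9)
  f(n=8)
    f(n=7)
      f(n=6)
        f(n=5)
          f(n=4)
            f(n=3)
              f(n=2)
                f(n=1)
                -> return 1
              -> return 2
            -> return 6
          -> return 24
        -> return 120
      -> return 720
    -> return 5040
  -> return 40320
-> return 362880

Final answer: 362880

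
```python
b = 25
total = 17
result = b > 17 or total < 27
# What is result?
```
Trace:
  b=25
  b=25, total=17
  b=25, total=17, result=True

Final answer: True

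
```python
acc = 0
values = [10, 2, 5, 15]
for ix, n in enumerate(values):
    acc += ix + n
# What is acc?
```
Trace:
  acc=0
  acc=10, ix=0, n=10
  acc=13, ix=1, n=2
  acc=20, ix=2, n=5
  acc=38, ix=3, n=15

Final answer: 38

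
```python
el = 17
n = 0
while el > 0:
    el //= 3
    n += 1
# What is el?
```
Trace:
  el=17
  el=17, n=0
  el=5, n=1
  el=1, n=2
  el=0, n=3

Final answer: 0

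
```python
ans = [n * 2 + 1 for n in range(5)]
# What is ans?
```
Trace:
  n=0
  n=1
  n=2
  n=3
  n=4
  ans=[1, 3, 5, 7, 9]

Final answer: [1, 3, 5, 7, 9]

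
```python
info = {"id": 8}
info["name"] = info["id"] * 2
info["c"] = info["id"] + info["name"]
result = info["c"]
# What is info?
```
Trace:
  info={'id': 8}
  info={'id': 8, 'name': 16}
  info={'id': 8, 'name': 16, 'c': 24}
  info={'id': 8, 'name': 16, 'c': 24}, result=24

Final answer: {'id': 8, 'name': 16, 'c': 24}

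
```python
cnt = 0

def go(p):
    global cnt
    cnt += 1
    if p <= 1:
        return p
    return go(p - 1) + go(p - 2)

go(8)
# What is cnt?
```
Call trace (a repeated sub-call is expanded the first time; later identical calls just restate its return value):
go(p=8)
  go(p=7)
    go(p=6)
      go(p=5)
        go(p=4)
          go(p=3)
            go(p=2)
              go(p=1)
              -> return 1
              go(p=0)
              -> return 0
            -> return 1
            go(p=1)
            -> return 1
          -> return 2
          go(p=2) -> return 1  (same call as traced above)
        -> return 3
        go(p=3) -> return 2  (same call as traced above)
      -> return 5
      go(p=4) -> return 3  (same call as traced above)
    -> return 8
    go(p=5) -> return 5  (same call as traced above)
  -> return 13
  go(p=6) -> return 8  (same call as traced above)
-> return 21

cnt is incremented once per call, so count the calls in each subtree. Let C(p) = number of calls made by go(p).
C(0) = C(1) = 1 (base case, no recursion); C(p) = 1 + C(p - 1) + C(p - 2) otherwise.
C(2) = 1 + C(1) + C(0) = 1 + 1 + 1 = 3
C(3) = 1 + C(2) + C(1) = 1 + 3 + 1 = 5
C(4) = 1 + C(3) + C(2) = 1 + 5 + 3 = 9
C(5) = 1 + C(4) + C(3) = 1 + 9 + 5 = 15
C(6) = 1 + C(5) + C(4) = 1 + 15 + 9 = 25
C(7) = 1 + C(6) + C(5) = 1 + 25 + 15 = 41
C(8) = 1 + C(7) + C(6) = 1 + 41 + 25 = 67
cnt = C(8) = 67

Final answer: 67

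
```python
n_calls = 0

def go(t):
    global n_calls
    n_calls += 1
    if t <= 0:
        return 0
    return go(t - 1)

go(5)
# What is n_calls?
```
Call trace:
go(t=5)
  go(t=4)
    go(t=3)
      go(t=2)
        go(t=1)
          go(t=0)
          -> return 0
        -> return 0
      -> return 0
    -> return 0
  -> return 0
-> return 0

n_calls is incremented once per call. go is entered once for each t = 5, 4, 3, 2, 1, 0 (the t <= 0 call returns without recursing), i.e. 5 + 1 calls.
n_calls = 6

Final answer: 6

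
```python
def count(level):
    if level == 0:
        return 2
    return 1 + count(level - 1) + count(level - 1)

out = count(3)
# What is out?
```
Call trace (a repeated sub-call is expanded the first time; later identical calls just restate its return value):
count(level=3)
  count(level=2)
    count(level=1)
      count(level=0)
      -> return 2
      count(level=0)
      -> return 2
    -> return 5
    count(level=1) -> return 5  (same call as traced above)
  -> return 11
  count(level=2) -> return 11  (same call as traced above)
-> return 23

Final answer: 23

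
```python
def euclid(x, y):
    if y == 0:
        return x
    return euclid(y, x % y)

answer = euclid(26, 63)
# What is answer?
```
Call trace:
euclid(x=26, y=63)
  euclid(x=63, y=26)
    euclid(x=26, y=11)
      euclid(x=11, y=4)
        euclid(x=4, y=3)
          euclid(x=3, y=1)
            euclid(x=1, y=0)
            -> return 1
          -> return 1
        -> return 1
      -> return 1
    -> return 1
  -> return 1
-> return 1

Final answer: 1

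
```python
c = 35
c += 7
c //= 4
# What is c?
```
Trace:
  c=35
  c=42
  c=10

Final answer: 10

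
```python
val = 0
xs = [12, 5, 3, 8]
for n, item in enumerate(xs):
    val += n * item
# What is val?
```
Trace:
  val=0
  val=0, n=0, item=12
  val=5, n=1, item=5
  val=11, n=2, item=3
  val=35, n=3, item=8

Final answer: 35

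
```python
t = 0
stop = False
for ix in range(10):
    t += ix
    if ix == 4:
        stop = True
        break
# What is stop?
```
Trace:
  t=0
  t=0, stop=False
  t=0, stop=False, ix=0
  t=1, stop=False, ix=1
  t=3, stop=False, ix=2
  t=6, stop=False, ix=3
  t=10, stop=True, ix=4

Final answer: True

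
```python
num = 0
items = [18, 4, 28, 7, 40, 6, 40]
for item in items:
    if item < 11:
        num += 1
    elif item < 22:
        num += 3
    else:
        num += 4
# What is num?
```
Trace:
  num=0
  num=3, item=18
  num=4, item=4
  num=8, item=28
  num=9, item=7
  num=13, item=40
  num=14, item=6
  num=18, item=40

Final answer: 18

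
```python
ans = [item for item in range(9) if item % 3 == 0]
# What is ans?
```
Trace:
  item=0
  item=1
  item=2
  item=3
  item=4
  item=5
  item=6
  item=7
  item=8
  ans=[0, 3, 6]

Final answer: [0, 3, 6]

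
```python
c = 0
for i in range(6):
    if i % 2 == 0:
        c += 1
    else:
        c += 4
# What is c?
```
Trace:
  c=0
  c=1, i=0
  c=5, i=1
  c=6, i=2
  c=10, i=3
  c=11, i=4
  c=15, i=5

Final answer: 15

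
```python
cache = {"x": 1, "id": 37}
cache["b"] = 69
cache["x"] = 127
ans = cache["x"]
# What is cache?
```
Trace:
  cache={'x': 1, 'id': 37}
  cache={'x': 1, 'id': 37, 'b': 69}
  cache={'x': 127, 'id': 37, 'b': 69}
  cache={'x': 127, 'id': 37, 'b': 69}, ans=127

Final answer: {'x': 127, 'id': 37, 'b': 69}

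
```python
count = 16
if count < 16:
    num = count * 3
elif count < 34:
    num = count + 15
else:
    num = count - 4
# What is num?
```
Trace:
  count=16
  count=16, num=31

Final answer: 31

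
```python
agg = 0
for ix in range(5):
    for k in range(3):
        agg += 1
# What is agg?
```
Trace:
  agg=0
  agg=1, ix=0, k=0
  agg=2, ix=0, k=1
  agg=3, ix=0, k=2
  agg=4, ix=1, k=0
  agg=5, ix=1, k=1
  agg=6, ix=1, k=2
  agg=7, ix=2, k=0
  agg=8, ix=2, k=1
  agg=9, ix=2, k=2
  agg=10, ix=3, k=0
  agg=11, ix=3, k=1
  agg=12, ix=3, k=2
  agg=13, ix=4, k=0
  agg=14, ix=4, k=1
  agg=15, ix=4, k=2

Final answer: 15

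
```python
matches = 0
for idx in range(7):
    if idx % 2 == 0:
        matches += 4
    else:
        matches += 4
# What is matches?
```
Trace:
  matches=0
  matches=4, idx=0
  matches=8, idx=1
  matches=12, idx=2
  matches=16, idx=3
  matches=20, idx=4
  matches=24, idx=5
  matches=28, idx=6

Final answer: 28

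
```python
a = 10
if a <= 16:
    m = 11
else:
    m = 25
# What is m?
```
Trace:
  a=10
  a=10, m=11

Final answer: 11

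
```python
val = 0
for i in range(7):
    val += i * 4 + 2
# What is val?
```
Trace:
  val=0
  val=2, i=0
  val=8, i=1
  val=18, i=2
  val=32, i=3
  val=50, i=4
  val=72, i=5
  val=98, i=6

Final answer: 98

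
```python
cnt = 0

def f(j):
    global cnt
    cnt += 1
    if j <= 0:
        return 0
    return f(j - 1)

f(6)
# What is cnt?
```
Call trace:
f(j=6)
  f(j=5)
    f(j=4)
      f(j=3)
        f(j=2)
          f(j=1)
            f(j=0)
            -> return 0
          -> return 0
        -> return 0
      -> return 0
    -> return 0
  -> return 0
-> return 0

cnt is incremented once per call. f is entered once for each j = 6, 5, 4, 3, 2, 1, 0 (the j <= 0 call returns without recursing), i.e. 6 + 1 calls.
cnt = 7

Final answer: 7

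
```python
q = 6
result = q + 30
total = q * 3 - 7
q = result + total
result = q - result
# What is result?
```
Trace:
  q=6
  q=6, result=36
  q=6, result=36, total=11
  q=47, result=36, total=11
  q=47, result=11, total=11

Final answer: 11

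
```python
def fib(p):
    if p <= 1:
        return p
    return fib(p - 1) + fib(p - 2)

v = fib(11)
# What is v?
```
Call trace (a repeated sub-call is expanded the first time; later identical calls just restate its return value):
fib(p=11)
  fib(p=10)
    fib(p=9)
      fib(p=8)
        fib(p=7)
          fib(p=6)
            fib(p=5)
              fib(p=4)
                fib(p=3)
                  fib(p=2)
                    fib(p=1)
                    -> return 1
                    fib(p=0)
                    -> return 0
                  -> return 1
                  fib(p=1)
                  -> return 1
                -> return 2
                fib(p=2) -> return 1  (same call as traced above)
              -> return 3
              fib(p=3) -> return 2  (same call as traced above)
            -> return 5
            fib(p=4) -> return 3  (same call as traced above)
          -> return 8
          fib(p=5) -> return 5  (same call as traced above)
        -> return 13
        fib(p=6) -> return 8  (same call as traced above)
      -> return 21
      fib(p=7) -> return 13  (same call as traced above)
    -> return 34
    fib(p=8) -> return 21  (same call as traced above)
  -> return 55
  fib(p=9) -> return 34  (same call as traced above)
-> return 89

Final answer: 89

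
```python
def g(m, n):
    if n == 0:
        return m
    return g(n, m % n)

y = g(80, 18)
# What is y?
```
Call trace:
g(m=80, n=18)
  g(m=18, n=8)
    g(m=8, n=2)
      g(m=2, n=0)
      -> return 2
    -> return 2
  -> return 2
-> return 2

Final answer: 2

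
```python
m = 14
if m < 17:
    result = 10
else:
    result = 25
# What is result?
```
Trace:
  m=14
  m=14, result=10

Final answer: 10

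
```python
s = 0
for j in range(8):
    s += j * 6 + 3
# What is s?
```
Trace:
  s=0
  s=3, j=0
  s=12, j=1
  s=27, j=2
  s=48, j=3
  s=75, j=4
  s=108, j=5
  s=147, j=6
  s=192, j=7

Final answer: 192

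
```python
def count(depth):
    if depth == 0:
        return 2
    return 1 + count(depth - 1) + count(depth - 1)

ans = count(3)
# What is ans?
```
Call trace (a repeated sub-call is expanded the first time; later identical calls just restate its return value):
count(depth=3)
  count(depth=2)
    count(depth=1)
      count(depth=0)
      -> return 2
      count(depth=0)
      -> return 2
    -> return 5
    count(depth=1) -> return 5  (same call as traced above)
  -> return 11
  count(depth=2) -> return 11  (same call as traced above)
-> return 23

Final answer: 23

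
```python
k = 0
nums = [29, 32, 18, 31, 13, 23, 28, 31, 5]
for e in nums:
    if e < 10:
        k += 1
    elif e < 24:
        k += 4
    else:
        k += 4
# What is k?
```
Trace:
  k=0
  k=4, e=29
  k=8, e=32
  k=12, e=18
  k=16, e=31
  k=20, e=13
  k=24, e=23
  k=28, e=28
  k=32, e=31
  k=33, e=5

Final answer: 33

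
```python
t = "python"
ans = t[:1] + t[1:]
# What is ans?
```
Trace:
  t='python'
  t='python', ans='python'

Final answer: 'python'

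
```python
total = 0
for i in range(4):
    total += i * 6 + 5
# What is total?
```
Trace:
  total=0
  total=5, i=0
  total=16, i=1
  total=33, i=2
  total=56, i=3

Final answer: 56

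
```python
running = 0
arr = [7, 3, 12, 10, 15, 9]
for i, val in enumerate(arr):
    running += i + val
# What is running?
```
Trace:
  running=0
  running=7, i=0, val=7
  running=11, i=1, val=3
  running=25, i=2, val=12
  running=38, i=3, val=10
  running=57, i=4, val=15
  running=71, i=5, val=9

Final answer: 71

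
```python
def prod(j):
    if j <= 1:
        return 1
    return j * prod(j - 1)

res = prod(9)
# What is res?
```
Call trace:
prod(j=9)
  prod(j=8)
    prod(j=7)
      prod(j=6)
        prod(j=5)
          prod(j=4)
            prod(j=3)
              prod(j=2)
                prod(j=1)
                -> return 1
              -> return 2
            -> return 6
          -> return 24
        -> return 120
      -> return 720
    -> return 5040
  -> return 40320
-> return 362880

Final answer: 362880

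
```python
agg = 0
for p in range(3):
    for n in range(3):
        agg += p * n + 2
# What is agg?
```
Trace:
  agg=0
  agg=2, p=0, n=0
  agg=4, p=0, n=1
  agg=6, p=0, n=2
  agg=8, p=1, n=0
  agg=11, p=1, n=1
  agg=15, p=1, n=2
  agg=17, p=2, n=0
  agg=21, p=2, n=1
  agg=27, p=2, n=2

Final answer: 27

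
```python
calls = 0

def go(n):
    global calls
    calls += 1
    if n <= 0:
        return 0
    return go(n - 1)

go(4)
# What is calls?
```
Call trace:
go(n=4)
  go(n=3)
    go(n=2)
      go(n=1)
        go(n=0)
        -> return 0
      -> return 0
    -> return 0
  -> return 0
-> return 0

calls is incremented once per call. go is entered once for each n = 4, 3, 2, 1, 0 (the n <= 0 call returns without recursing), i.e. 4 + 1 calls.
calls = 5

Final answer: 5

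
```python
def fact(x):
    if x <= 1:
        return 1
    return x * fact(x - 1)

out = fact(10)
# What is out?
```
Call trace:
fact(x=10)
  fact(x=9)
    fact(x=8)
      fact(x=7)
        fact(x=6)
          fact(x=5)
            fact(x=4)
              fact(x=3)
                fact(x=2)
                  fact(x=1)
                  -> return 1
                -> return 2
              -> return 6
            -> return 24
          -> return 120
        -> return 720
      -> return 5040
    -> return 40320
  -> return 362880
-> return 3628800

Final answer: 3628800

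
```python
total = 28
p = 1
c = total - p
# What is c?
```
Trace:
  total=28
  total=28, p=1
  total=28, p=1, c=27

Final answer: 27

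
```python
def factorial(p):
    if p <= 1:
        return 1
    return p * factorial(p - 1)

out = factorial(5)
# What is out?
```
Call trace:
factorial(p=5)
  factorial(p=4)
    factorial(p=3)
      factorial(p=2)
        factorial(p=1)
        -> return 1
      -> return 2
    -> return 6
  -> return 24
-> return 120

Final answer: 120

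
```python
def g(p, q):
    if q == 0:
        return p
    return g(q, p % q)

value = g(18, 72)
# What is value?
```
Call trace:
g(p=18, q=72)
  g(p=72, q=18)
    g(p=18, q=0)
    -> return 18
  -> return 18
-> return 18

Final answer: 18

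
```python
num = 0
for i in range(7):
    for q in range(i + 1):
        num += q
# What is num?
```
Trace:
  num=0
  num=0, i=0, q=0
  num=0, i=1, q=0
  num=1, i=1, q=1
  num=1, i=2, q=0
  num=2, i=2, q=1
  num=4, i=2, q=2
  num=4, i=3, q=0
  num=5, i=3, q=1
  num=7, i=3, q=2
  num=10, i=3, q=3
  num=10, i=4, q=0
  num=11, i=4, q=1
  num=13, i=4, q=2
  num=16, i=4, q=3
  num=20, i=4, q=4
  num=20, i=5, q=0
  num=21, i=5, q=1
  num=23, i=5, q=2
  num=26, i=5, q=3
  num=30, i=5, q=4
  num=35, i=5, q=5
  num=35, i=6, q=0
  num=36, i=6, q=1
  num=38, i=6, q=2
  num=41, i=6, q=3
  num=45, i=6, q=4
  num=50, i=6, q=5
  num=56, i=6, q=6

Final answer: 56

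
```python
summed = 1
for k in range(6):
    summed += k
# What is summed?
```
Trace:
  summed=1
  summed=1, k=0
  summed=2, k=1
  summed=4, k=2
  summed=7, k=3
  summed=11, k=4
  summed=16, k=5

Final answer: 16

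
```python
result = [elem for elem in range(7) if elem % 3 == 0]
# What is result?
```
Trace:
  elem=0
  elem=1
  elem=2
  elem=3
  elem=4
  elem=5
  elem=6
  result=[0, 3, 6]

Final answer: [0, 3, 6]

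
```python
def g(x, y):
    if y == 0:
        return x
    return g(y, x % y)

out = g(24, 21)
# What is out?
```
Call trace:
g(x=24, y=21)
  g(x=21, y=3)
    g(x=3, y=0)
    -> return 3
  -> return 3
-> return 3

Final answer: 3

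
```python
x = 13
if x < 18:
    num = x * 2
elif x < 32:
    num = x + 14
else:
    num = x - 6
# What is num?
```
Trace:
  x=13
  x=13, num=26

Final answer: 26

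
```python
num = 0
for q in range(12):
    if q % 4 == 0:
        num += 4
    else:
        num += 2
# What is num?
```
Trace:
  num=0
  num=4, q=0
  num=6, q=1
  num=8, q=2
  num=10, q=3
  num=14, q=4
  num=16, q=5
  num=18, q=6
  num=20, q=7
  num=24, q=8
  num=26, q=9
  num=28, q=10
  num=30, q=11

Final answer: 30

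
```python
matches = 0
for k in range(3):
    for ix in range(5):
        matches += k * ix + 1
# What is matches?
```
Trace:
  matches=0
  matches=1, k=0, ix=0
  matches=2, k=0, ix=1
  matches=3, k=0, ix=2
  matches=4, k=0, ix=3
  matches=5, k=0, ix=4
  matches=6, k=1, ix=0
  matches=8, k=1, ix=1
  matches=11, k=1, ix=2
  matches=15, k=1, ix=3
  matches=20, k=1, ix=4
  matches=21, k=2, ix=0
  matches=24, k=2, ix=1
  matches=29, k=2, ix=2
  matches=36, k=2, ix=3
  matches=45, k=2, ix=4

Final answer: 45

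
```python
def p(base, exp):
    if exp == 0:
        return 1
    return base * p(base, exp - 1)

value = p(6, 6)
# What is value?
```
Call trace:
p(base=6, exp=6)
  p(base=6, exp=5)
    p(base=6, exp=4)
      p(base=6, exp=3)
        p(base=6, exp=2)
          p(base=6, exp=1)
            p(base=6, exp=0)
            -> return 1
          -> return 6
        -> return 36
      -> return 216
    -> return 1296
  -> return 7776
-> return 46656

Final answer: 46656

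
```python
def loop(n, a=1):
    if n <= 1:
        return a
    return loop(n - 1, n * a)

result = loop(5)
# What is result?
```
Call trace:
loop(n=5, a=1)
  loop(n=4, a=5)
    loop(n=3, a=20)
      loop(n=2, a=60)
        loop(n=1, a=120)
        -> return 120
      -> return 120
    -> return 120
  -> return 120
-> return 120

Final answer: 120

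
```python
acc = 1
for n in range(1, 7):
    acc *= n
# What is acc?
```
Trace:
  acc=1
  acc=1, n=1
  acc=2, n=2
  acc=6, n=3
  acc=24, n=4
  acc=120, n=5
  acc=720, n=6

Final answer: 720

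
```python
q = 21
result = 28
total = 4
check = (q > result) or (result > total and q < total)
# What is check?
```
Trace:
  q=21
  q=21, result=28
  q=21, result=28, total=4
  q=21, result=28, total=4, check=False

Final answer: False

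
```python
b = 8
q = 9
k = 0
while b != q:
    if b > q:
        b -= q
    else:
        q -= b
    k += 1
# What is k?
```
Trace:
  b=8
  b=8, q=9
  b=8, q=9, k=0
  b=8, q=1, k=1
  b=7, q=1, k=2
  b=6, q=1, k=3
  b=5, q=1, k=4
  b=4, q=1, k=5
  b=3, q=1, k=6
  b=2, q=1, k=7
  b=1, q=1, k=8

Final answer: 8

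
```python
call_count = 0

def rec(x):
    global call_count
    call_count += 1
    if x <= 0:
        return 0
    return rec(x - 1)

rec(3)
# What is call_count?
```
Call trace:
rec(x=3)
  rec(x=2)
    rec(x=1)
      rec(x=0)
      -> return 0
    -> return 0
  -> return 0
-> return 0

call_count is incremented once per call. rec is entered once for each x = 3, 2, 1, 0 (the x <= 0 call returns without recursing), i.e. 3 + 1 calls.
call_count = 4

Final answer: 4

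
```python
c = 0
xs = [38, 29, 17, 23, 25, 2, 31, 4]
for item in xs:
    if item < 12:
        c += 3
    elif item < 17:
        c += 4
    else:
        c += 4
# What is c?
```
Trace:
  c=0
  c=4, item=38
  c=8, item=29
  c=12, item=17
  c=16, item=23
  c=20, item=25
  c=23, item=2
  c=27, item=31
  c=30, item=4

Final answer: 30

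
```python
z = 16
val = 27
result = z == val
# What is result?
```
Trace:
  z=16
  z=16, val=27
  z=16, val=27, result=False

Final answer: False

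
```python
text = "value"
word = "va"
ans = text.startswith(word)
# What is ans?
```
Trace:
  text='value'
  text='value', word='va'
  text='value', word='va', ans=True

Final answer: True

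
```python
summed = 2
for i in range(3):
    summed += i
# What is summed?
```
Trace:
  summed=2
  summed=2, i=0
  summed=3, i=1
  summed=5, i=2

Final answer: 5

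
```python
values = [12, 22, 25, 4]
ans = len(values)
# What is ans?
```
Trace:
  values=[12, 22, 25, 4]
  values=[12, 22, 25, 4], ans=4

Final answer: 4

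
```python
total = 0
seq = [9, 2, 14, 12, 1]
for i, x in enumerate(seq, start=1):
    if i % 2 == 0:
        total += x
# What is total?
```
Trace:
  total=0
  total=0, i=1, x=9
  total=2, i=2, x=2
  total=2, i=3, x=14
  total=14, i=4, x=12
  total=14, i=5, x=1

Final answer: 14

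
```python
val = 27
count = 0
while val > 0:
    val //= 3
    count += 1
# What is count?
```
Trace:
  val=27
  val=27, count=0
  val=9, count=1
  val=3, count=2
  val=1, count=3
  val=0, count=4

Final answer: 4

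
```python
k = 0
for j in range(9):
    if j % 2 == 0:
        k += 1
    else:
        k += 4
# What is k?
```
Trace:
  k=0
  k=1, j=0
  k=5, j=1
  k=6, j=2
  k=10, j=3
  k=11, j=4
  k=15, j=5
  k=16, j=6
  k=20, j=7
  k=21, j=8

Final answer: 21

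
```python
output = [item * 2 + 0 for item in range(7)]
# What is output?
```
Trace:
  item=0
  item=1
  item=2
  item=3
  item=4
  item=5
  item=6
  output=[0, 2, 4, 6, 8, 10, 12]

Final answer: [0, 2, 4, 6, 8, 10, 12]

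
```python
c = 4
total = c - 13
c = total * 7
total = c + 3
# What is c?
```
Trace:
  c=4
  c=4, total=-9
  c=-63, total=-9
  c=-63, total=-60

Final answer: -63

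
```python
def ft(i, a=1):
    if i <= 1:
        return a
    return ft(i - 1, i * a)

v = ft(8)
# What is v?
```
Call trace:
ft(i=8, a=1)
  ft(i=7, a=8)
    ft(i=6, a=56)
      ft(i=5, a=336)
        ft(i=4, a=1680)
          ft(i=3, a=6720)
            ft(i=2, a=20160)
              ft(i=1, a=40320)
              -> return 40320
            -> return 40320
          -> return 40320
        -> return 40320
      -> return 40320
    -> return 40320
  -> return 40320
-> return 40320

Final answer: 40320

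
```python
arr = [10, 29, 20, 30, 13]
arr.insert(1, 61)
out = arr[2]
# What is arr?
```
Trace:
  arr=[10, 29, 20, 30, 13]
  arr=[10, 61, 29, 20, 30, 13]
  arr=[10, 61, 29, 20, 30, 13], out=29

Final answer: [10, 61, 29, 20, 30, 13]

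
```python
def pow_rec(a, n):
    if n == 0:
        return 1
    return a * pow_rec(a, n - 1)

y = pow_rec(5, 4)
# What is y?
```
Call trace:
pow_rec(a=5, n=4)
  pow_rec(a=5, n=3)
    pow_rec(a=5, n=2)
      pow_rec(a=5, n=1)
        pow_rec(a=5, n=0)
        -> return 1
      -> return 5
    -> return 25
  -> return 125
-> return 625

Final answer: 625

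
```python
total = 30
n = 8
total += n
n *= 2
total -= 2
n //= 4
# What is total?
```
Trace:
  total=30
  total=30, n=8
  total=38, n=8
  total=38, n=16
  total=36, n=16
  total=36, n=4

Final answer: 36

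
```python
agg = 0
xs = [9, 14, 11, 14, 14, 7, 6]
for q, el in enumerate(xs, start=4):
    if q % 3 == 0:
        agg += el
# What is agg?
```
Trace:
  agg=0
  agg=0, q=4, el=9
  agg=0, q=5, el=14
  agg=11, q=6, el=11
  agg=11, q=7, el=14
  agg=11, q=8, el=14
  agg=18, q=9, el=7
  agg=18, q=10, el=6

Final answer: 18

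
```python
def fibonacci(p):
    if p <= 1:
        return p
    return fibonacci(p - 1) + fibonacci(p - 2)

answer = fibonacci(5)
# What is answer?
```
Call trace (a repeated sub-call is expanded the first time; later identical calls just restate its return value):
fibonacci(p=5)
  fibonacci(p=4)
    fibonacci(p=3)
      fibonacci(p=2)
        fibonacci(p=1)
        -> return 1
        fibonacci(p=0)
        -> return 0
      -> return 1
      fibonacci(p=1)
      -> return 1
    -> return 2
    fibonacci(p=2) -> return 1  (same call as traced above)
  -> return 3
  fibonacci(p=3) -> return 2  (same call as traced above)
-> return 5

Final answer: 5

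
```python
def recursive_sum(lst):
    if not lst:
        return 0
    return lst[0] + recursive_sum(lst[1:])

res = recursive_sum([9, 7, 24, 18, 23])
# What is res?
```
Call trace:
recursive_sum(lst=[9, 7, 24, 18, 23])
  recursive_sum(lst=[7, 24, 18, 23])
    recursive_sum(lst=[24, 18, 23])
      recursive_sum(lst=[18, 23])
        recursive_sum(lst=[23])
          recursive_sum(lst=[])
          -> return 0
        -> return 23
      -> return 41
    -> return 65
  -> return 72
-> return 81

Final answer: 81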